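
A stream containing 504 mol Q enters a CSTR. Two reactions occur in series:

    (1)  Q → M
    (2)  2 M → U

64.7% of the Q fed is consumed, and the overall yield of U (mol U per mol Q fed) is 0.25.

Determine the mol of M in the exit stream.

74.1 mol

Conversion of Q: Q consumed = 1ξ₁ = 0.647 × 504 → ξ₁ = 326.1 mol.
Yield of U: 1ξ₂ / 504 = 0.25 → ξ₂ = 126 mol.
Outlet amounts (n = n₀ + Σ ν·ξ):
  Q: 504 − 1(326.1) = 177.9
  M: 0 + 1(326.1) − 2(126) = 74.09
  U: 0 + 1(126) = 126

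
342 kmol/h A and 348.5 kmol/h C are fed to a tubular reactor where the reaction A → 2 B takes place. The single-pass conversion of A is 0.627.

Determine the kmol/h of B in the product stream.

429 kmol/h

A reacted = 0.627 × 342 = 214.4 kmol/h; ν_A = −1, so ξ = 214.4/1 = 214.4 kmol/h.
Outlet amounts (n = n₀ + ν ξ):
  A: 342 − 1(214.4) = 127.6
  B: 0 + 2(214.4) = 428.9
  C: 348.5 (inert)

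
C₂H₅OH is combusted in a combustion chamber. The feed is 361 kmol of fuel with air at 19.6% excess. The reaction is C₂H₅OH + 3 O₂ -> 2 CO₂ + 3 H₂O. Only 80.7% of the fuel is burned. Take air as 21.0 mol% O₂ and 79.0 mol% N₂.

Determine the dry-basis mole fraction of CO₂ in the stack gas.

0.098

Stoichiometric O₂ = 3 × 361 = 1083 kmol; O₂ fed = 1083 × 1.196 = 1295 kmol.
N₂ fed = 1295 × 79/21 = 4873 kmol.
Fuel reacted = 0.807 × 361 → ξ = 291.3 kmol.
Outlet (n = n₀ + ν ξ):
  C₂H₅OH: 361 − 1(291.3) = 69.67
  O₂: 1295 − 3(291.3) = 421.3
  N₂: 4873 (inert)
  CO₂: 0 + 2(291.3) = 582.7
  H₂O: 0 + 3(291.3) = 874
Dry total = 5946 kmol; y_CO₂ (dry) = 582.7 / 5946 = 0.09799.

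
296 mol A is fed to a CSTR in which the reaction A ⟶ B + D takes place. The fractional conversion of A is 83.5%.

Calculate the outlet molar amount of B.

A reacted = 0.835 × 296 = 247.2 mol; ν_A = −1, so ξ = 247.2/1 = 247.2 mol.
Outlet amounts (n = n₀ + ν ξ):
  A: 296 − 1(247.2) = 48.84
  B: 0 + 1(247.2) = 247.2
  D: 0 + 1(247.2) = 247.2

247 mol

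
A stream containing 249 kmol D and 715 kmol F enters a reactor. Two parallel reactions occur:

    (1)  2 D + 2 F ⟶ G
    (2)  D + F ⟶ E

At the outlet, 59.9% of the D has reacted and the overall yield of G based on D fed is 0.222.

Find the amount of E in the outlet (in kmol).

38.6 kmol

Yield of G: 1ξ₁ / 249 = 0.222 → ξ₁ = 55.28 kmol.
Conversion of D: 2ξ₁ + 1ξ₂ = 0.599 × 249 = 149.2 → ξ₂ = 38.59 kmol.
Outlet amounts (n = n₀ + Σ ν·ξ):
  D: 249 − 2(55.28) − 1(38.59) = 99.85
  F: 715 − 2(55.28) − 1(38.59) = 565.8
  G: 0 + 1(55.28) = 55.28
  E: 0 + 1(38.59) = 38.59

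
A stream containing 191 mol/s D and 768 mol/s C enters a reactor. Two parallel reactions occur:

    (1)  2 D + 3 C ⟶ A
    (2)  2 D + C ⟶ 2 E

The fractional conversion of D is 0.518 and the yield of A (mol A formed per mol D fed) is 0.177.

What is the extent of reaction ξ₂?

ξ₂ = 15.7 mol/s

Yield of A: 1ξ₁ / 191 = 0.177 → ξ₁ = 33.81 mol/s.
Conversion of D: 2ξ₁ + 2ξ₂ = 0.518 × 191 = 98.94 → ξ₂ = 15.66 mol/s.
Outlet amounts (n = n₀ + Σ ν·ξ):
  D: 191 − 2(33.81) − 2(15.66) = 92.06
  C: 768 − 3(33.81) − 1(15.66) = 650.9
  A: 0 + 1(33.81) = 33.81
  E: 0 + 2(15.66) = 31.32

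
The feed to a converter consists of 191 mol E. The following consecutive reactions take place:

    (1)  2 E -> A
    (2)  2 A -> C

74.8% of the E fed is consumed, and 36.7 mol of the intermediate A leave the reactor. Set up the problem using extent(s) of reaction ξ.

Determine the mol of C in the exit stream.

Conversion of E: E consumed = 2ξ₁ = 0.748 × 191 → ξ₁ = 71.43 mol.
A balance: n_A = 0 + 1ξ₁ − 2ξ₂ = 36.7 → ξ₂ = (1·71.43 − 36.7)/2 = 17.37 mol.
Outlet amounts (n = n₀ + Σ ν·ξ):
  E: 191 − 2(71.43) = 48.13
  A: 0 + 1(71.43) − 2(17.37) = 36.7
  C: 0 + 1(17.37) = 17.37

17.4 mol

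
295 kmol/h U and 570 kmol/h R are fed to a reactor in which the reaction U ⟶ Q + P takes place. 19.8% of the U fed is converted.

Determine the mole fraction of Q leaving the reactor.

U reacted = 0.198 × 295 = 58.41 kmol/h; ν_U = −1, so ξ = 58.41/1 = 58.41 kmol/h.
Outlet amounts (n = n₀ + ν ξ):
  U: 295 − 1(58.41) = 236.6
  Q: 0 + 1(58.41) = 58.41
  P: 0 + 1(58.41) = 58.41
  R: 570 (inert)
Total out = 923.4 kmol/h; y_Q = 58.41 / 923.4 = 0.06325.

0.0633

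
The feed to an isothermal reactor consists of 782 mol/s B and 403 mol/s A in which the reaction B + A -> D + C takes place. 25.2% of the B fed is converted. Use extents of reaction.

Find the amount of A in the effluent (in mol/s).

B reacted = 0.252 × 782 = 197.1 mol/s; ν_B = −1, so ξ = 197.1/1 = 197.1 mol/s.
Outlet amounts (n = n₀ + ν ξ):
  B: 782 − 1(197.1) = 584.9
  A: 403 − 1(197.1) = 205.9
  D: 0 + 1(197.1) = 197.1
  C: 0 + 1(197.1) = 197.1

206 mol/s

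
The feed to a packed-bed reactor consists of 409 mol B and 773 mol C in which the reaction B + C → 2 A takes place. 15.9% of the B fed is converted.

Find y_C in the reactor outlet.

0.599

B reacted = 0.159 × 409 = 65.03 mol; ν_B = −1, so ξ = 65.03/1 = 65.03 mol.
Outlet amounts (n = n₀ + ν ξ):
  B: 409 − 1(65.03) = 344
  C: 773 − 1(65.03) = 708
  A: 0 + 2(65.03) = 130.1
Total out = 1182 mol; y_C = 708 / 1182 = 0.599.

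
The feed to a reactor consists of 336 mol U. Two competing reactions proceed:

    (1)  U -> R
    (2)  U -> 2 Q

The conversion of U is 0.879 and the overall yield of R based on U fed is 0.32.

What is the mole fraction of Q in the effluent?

Yield of R: 1ξ₁ / 336 = 0.32 → ξ₁ = 107.5 mol.
Conversion of U: 1ξ₁ + 1ξ₂ = 0.879 × 336 = 295.3 → ξ₂ = 187.8 mol.
Outlet amounts (n = n₀ + Σ ν·ξ):
  U: 336 − 1(107.5) − 1(187.8) = 40.66
  R: 0 + 1(107.5) = 107.5
  Q: 0 + 2(187.8) = 375.6
Total out = 523.8 mol; y_Q = 375.6 / 523.8 = 0.7171.

0.717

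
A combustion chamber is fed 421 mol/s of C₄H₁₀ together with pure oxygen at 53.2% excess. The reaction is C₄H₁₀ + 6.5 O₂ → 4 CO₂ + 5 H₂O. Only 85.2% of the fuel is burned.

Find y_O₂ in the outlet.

0.361

Stoichiometric O₂ = 6.5 × 421 = 2736 mol/s; O₂ fed = 2736 × 1.532 = 4192 mol/s.
Fuel reacted = 0.852 × 421 → ξ = 358.7 mol/s.
Outlet (n = n₀ + ν ξ):
  C₄H₁₀: 421 − 1(358.7) = 62.31
  O₂: 4192 − 6.5(358.7) = 1861
  CO₂: 0 + 4(358.7) = 1435
  H₂O: 0 + 5(358.7) = 1793
Total out = 5151 mol/s; y_O₂ = 1861 / 5151 = 0.3612.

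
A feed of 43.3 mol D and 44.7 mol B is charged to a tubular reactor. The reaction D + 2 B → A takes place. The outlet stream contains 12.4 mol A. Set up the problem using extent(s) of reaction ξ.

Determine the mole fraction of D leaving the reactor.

For A: n = n₀ + 1ξ → 12.4 = 0 + 1ξ, giving ξ = 12.4 mol.
Outlet amounts (n = n₀ + ν ξ):
  D: 43.3 − 1(12.4) = 30.9
  B: 44.7 − 2(12.4) = 19.9
  A: 0 + 1(12.4) = 12.4
Total out = 63.2 mol; y_D = 30.9 / 63.2 = 0.4889.

0.489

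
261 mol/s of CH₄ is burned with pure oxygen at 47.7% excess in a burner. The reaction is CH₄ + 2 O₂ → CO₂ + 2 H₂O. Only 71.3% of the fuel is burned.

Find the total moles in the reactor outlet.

1030 mol/s

Stoichiometric O₂ = 2 × 261 = 522 mol/s; O₂ fed = 522 × 1.477 = 771 mol/s.
Fuel reacted = 0.713 × 261 → ξ = 186.1 mol/s.
Outlet (n = n₀ + ν ξ):
  CH₄: 261 − 1(186.1) = 74.91
  O₂: 771 − 2(186.1) = 398.8
  CO₂: 0 + 1(186.1) = 186.1
  H₂O: 0 + 2(186.1) = 372.2
Total out = 74.91 + 398.8 + 186.1 + 372.2 = 1032 mol/s.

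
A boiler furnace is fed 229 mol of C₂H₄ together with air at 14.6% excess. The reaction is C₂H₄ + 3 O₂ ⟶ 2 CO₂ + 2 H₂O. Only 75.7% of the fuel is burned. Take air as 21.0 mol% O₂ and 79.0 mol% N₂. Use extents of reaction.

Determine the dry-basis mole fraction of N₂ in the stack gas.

0.816

Stoichiometric O₂ = 3 × 229 = 687 mol; O₂ fed = 687 × 1.146 = 787.3 mol.
N₂ fed = 787.3 × 79/21 = 2962 mol.
Fuel reacted = 0.757 × 229 → ξ = 173.4 mol.
Outlet (n = n₀ + ν ξ):
  C₂H₄: 229 − 1(173.4) = 55.65
  O₂: 787.3 − 3(173.4) = 267.2
  N₂: 2962 (inert)
  CO₂: 0 + 2(173.4) = 346.7
  H₂O: 0 + 2(173.4) = 346.7
Dry total = 3631 mol; y_N₂ (dry) = 2962 / 3631 = 0.8156.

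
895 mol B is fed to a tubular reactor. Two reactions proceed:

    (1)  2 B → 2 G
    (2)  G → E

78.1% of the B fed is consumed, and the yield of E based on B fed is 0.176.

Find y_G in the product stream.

0.605

Conversion of B: B consumed = 2ξ₁ = 0.781 × 895 → ξ₁ = 349.5 mol.
Yield of E: 1ξ₂ / 895 = 0.176 → ξ₂ = 157.5 mol.
Outlet amounts (n = n₀ + Σ ν·ξ):
  B: 895 − 2(349.5) = 196
  G: 0 + 2(349.5) − 1(157.5) = 541.5
  E: 0 + 1(157.5) = 157.5
Total out = 895 mol; y_G = 541.5 / 895 = 0.605.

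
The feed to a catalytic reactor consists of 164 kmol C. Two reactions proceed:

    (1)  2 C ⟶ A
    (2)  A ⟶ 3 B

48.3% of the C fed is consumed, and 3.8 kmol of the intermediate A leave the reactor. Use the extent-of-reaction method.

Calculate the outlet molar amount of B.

107 kmol

Conversion of C: C consumed = 2ξ₁ = 0.483 × 164 → ξ₁ = 39.61 kmol.
A balance: n_A = 0 + 1ξ₁ − 1ξ₂ = 3.8 → ξ₂ = (1·39.61 − 3.8)/1 = 35.81 kmol.
Outlet amounts (n = n₀ + Σ ν·ξ):
  C: 164 − 2(39.61) = 84.79
  A: 0 + 1(39.61) − 1(35.81) = 3.8
  B: 0 + 3(35.81) = 107.4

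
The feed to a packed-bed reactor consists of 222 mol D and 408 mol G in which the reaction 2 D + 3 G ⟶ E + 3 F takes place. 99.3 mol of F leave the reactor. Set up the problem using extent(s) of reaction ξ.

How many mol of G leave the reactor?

309 mol

For F: n = n₀ + 3ξ → 99.3 = 0 + 3ξ, giving ξ = 33.1 mol.
Outlet amounts (n = n₀ + ν ξ):
  D: 222 − 2(33.1) = 155.8
  G: 408 − 3(33.1) = 308.7
  E: 0 + 1(33.1) = 33.1
  F: 0 + 3(33.1) = 99.3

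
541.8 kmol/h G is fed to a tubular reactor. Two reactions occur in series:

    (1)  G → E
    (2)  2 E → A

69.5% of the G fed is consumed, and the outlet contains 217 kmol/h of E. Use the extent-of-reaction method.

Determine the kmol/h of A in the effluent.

79.8 kmol/h

Conversion of G: G consumed = 1ξ₁ = 0.695 × 541.8 → ξ₁ = 376.6 kmol/h.
E balance: n_E = 0 + 1ξ₁ − 2ξ₂ = 217 → ξ₂ = (1·376.6 − 217)/2 = 79.78 kmol/h.
Outlet amounts (n = n₀ + Σ ν·ξ):
  G: 541.8 − 1(376.6) = 165.2
  E: 0 + 1(376.6) − 2(79.78) = 217
  A: 0 + 1(79.78) = 79.78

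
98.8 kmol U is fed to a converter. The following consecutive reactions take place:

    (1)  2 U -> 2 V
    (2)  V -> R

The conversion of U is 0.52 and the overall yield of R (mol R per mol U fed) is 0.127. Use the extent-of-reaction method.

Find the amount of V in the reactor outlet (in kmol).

Conversion of U: U consumed = 2ξ₁ = 0.52 × 98.8 → ξ₁ = 25.69 kmol.
Yield of R: 1ξ₂ / 98.8 = 0.127 → ξ₂ = 12.55 kmol.
Outlet amounts (n = n₀ + Σ ν·ξ):
  U: 98.8 − 2(25.69) = 47.42
  V: 0 + 2(25.69) − 1(12.55) = 38.83
  R: 0 + 1(12.55) = 12.55

38.8 kmol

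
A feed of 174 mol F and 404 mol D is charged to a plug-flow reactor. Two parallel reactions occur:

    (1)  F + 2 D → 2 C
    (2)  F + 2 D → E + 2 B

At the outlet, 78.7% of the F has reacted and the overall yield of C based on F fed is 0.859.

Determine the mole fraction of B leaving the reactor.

0.247

Yield of C: 2ξ₁ / 174 = 0.859 → ξ₁ = 74.73 mol.
Conversion of F: 1ξ₁ + 1ξ₂ = 0.787 × 174 = 136.9 → ξ₂ = 62.21 mol.
Outlet amounts (n = n₀ + Σ ν·ξ):
  F: 174 − 1(74.73) − 1(62.21) = 37.06
  D: 404 − 2(74.73) − 2(62.21) = 130.1
  C: 0 + 2(74.73) = 149.5
  E: 0 + 1(62.21) = 62.21
  B: 0 + 2(62.21) = 124.4
Total out = 503.3 mol; y_B = 124.4 / 503.3 = 0.2472.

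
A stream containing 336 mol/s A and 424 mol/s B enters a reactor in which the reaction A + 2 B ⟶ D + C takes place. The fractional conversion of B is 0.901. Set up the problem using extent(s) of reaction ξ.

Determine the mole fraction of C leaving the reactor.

B reacted = 0.901 × 424 = 382 mol/s; ν_B = −2, so ξ = 382/2 = 191 mol/s.
Outlet amounts (n = n₀ + ν ξ):
  A: 336 − 1(191) = 145
  B: 424 − 2(191) = 41.98
  D: 0 + 1(191) = 191
  C: 0 + 1(191) = 191
Total out = 569 mol/s; y_C = 191 / 569 = 0.3357.

0.336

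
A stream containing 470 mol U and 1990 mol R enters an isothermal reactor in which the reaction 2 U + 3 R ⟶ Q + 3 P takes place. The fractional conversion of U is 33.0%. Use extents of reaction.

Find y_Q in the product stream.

0.0326

U reacted = 0.33 × 470 = 155.1 mol; ν_U = −2, so ξ = 155.1/2 = 77.55 mol.
Outlet amounts (n = n₀ + ν ξ):
  U: 470 − 2(77.55) = 314.9
  R: 1990 − 3(77.55) = 1757
  Q: 0 + 1(77.55) = 77.55
  P: 0 + 3(77.55) = 232.6
Total out = 2382 mol; y_Q = 77.55 / 2382 = 0.03255.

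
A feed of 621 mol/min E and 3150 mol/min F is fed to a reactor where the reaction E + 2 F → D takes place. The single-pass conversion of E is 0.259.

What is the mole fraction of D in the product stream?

E reacted = 0.259 × 621 = 160.8 mol/min; ν_E = −1, so ξ = 160.8/1 = 160.8 mol/min.
Outlet amounts (n = n₀ + ν ξ):
  E: 621 − 1(160.8) = 460.2
  F: 3150 − 2(160.8) = 2828
  D: 0 + 1(160.8) = 160.8
Total out = 3449 mol/min; y_D = 160.8 / 3449 = 0.04663.

0.0466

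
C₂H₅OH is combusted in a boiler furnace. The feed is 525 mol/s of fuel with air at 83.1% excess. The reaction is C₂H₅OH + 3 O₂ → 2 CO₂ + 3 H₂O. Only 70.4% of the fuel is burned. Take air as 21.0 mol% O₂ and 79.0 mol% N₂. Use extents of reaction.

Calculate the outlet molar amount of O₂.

Stoichiometric O₂ = 3 × 525 = 1575 mol/s; O₂ fed = 1575 × 1.831 = 2884 mol/s.
N₂ fed = 2884 × 79/21 = 10850 mol/s.
Fuel reacted = 0.704 × 525 → ξ = 369.6 mol/s.
Outlet (n = n₀ + ν ξ):
  C₂H₅OH: 525 − 1(369.6) = 155.4
  O₂: 2884 − 3(369.6) = 1775
  N₂: 10850 (inert)
  CO₂: 0 + 2(369.6) = 739.2
  H₂O: 0 + 3(369.6) = 1109

1780 mol/s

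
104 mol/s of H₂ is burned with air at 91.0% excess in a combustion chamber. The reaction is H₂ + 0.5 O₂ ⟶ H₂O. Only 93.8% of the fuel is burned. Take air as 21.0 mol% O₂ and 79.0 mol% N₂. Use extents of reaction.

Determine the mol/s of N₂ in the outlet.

Stoichiometric O₂ = 0.5 × 104 = 52 mol/s; O₂ fed = 52 × 1.910 = 99.32 mol/s.
N₂ fed = 99.32 × 79/21 = 373.6 mol/s.
Fuel reacted = 0.938 × 104 → ξ = 97.55 mol/s.
Outlet (n = n₀ + ν ξ):
  H₂: 104 − 1(97.55) = 6.448
  O₂: 99.32 − 0.5(97.55) = 50.54
  N₂: 373.6 (inert)
  H₂O: 0 + 1(97.55) = 97.55

374 mol/s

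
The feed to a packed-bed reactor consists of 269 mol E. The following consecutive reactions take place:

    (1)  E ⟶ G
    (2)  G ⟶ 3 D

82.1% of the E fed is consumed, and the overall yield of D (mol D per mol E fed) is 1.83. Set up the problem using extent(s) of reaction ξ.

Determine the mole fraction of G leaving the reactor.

0.095

Conversion of E: E consumed = 1ξ₁ = 0.821 × 269 → ξ₁ = 220.8 mol.
Yield of D: 3ξ₂ / 269 = 1.83 → ξ₂ = 164.1 mol.
Outlet amounts (n = n₀ + Σ ν·ξ):
  E: 269 − 1(220.8) = 48.15
  G: 0 + 1(220.8) − 1(164.1) = 56.76
  D: 0 + 3(164.1) = 492.3
Total out = 597.2 mol; y_G = 56.76 / 597.2 = 0.09505.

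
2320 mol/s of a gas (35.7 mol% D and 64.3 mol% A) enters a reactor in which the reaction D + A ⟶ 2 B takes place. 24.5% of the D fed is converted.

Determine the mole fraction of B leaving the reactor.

D reacted = 0.245 × 828.2 = 202.9 mol/s; ν_D = −1, so ξ = 202.9/1 = 202.9 mol/s.
Outlet amounts (n = n₀ + ν ξ):
  D: 828.2 − 1(202.9) = 625.3
  A: 1492 − 1(202.9) = 1289
  B: 0 + 2(202.9) = 405.8
Total out = 2320 mol/s; y_B = 405.8 / 2320 = 0.1749.

0.175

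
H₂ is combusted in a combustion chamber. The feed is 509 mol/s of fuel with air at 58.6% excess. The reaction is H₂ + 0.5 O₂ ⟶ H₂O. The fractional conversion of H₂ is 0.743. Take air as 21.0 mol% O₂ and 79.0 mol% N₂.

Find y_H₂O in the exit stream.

0.169

Stoichiometric O₂ = 0.5 × 509 = 254.5 mol/s; O₂ fed = 254.5 × 1.586 = 403.6 mol/s.
N₂ fed = 403.6 × 79/21 = 1518 mol/s.
Fuel reacted = 0.743 × 509 → ξ = 378.2 mol/s.
Outlet (n = n₀ + ν ξ):
  H₂: 509 − 1(378.2) = 130.8
  O₂: 403.6 − 0.5(378.2) = 214.5
  N₂: 1518 (inert)
  H₂O: 0 + 1(378.2) = 378.2
Total out = 2242 mol/s; y_H₂O = 378.2 / 2242 = 0.1687.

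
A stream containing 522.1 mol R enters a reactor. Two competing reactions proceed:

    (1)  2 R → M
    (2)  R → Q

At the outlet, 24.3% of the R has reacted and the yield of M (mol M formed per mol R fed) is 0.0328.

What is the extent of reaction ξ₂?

ξ₂ = 92.6 mol

Yield of M: 1ξ₁ / 522.1 = 0.0328 → ξ₁ = 17.12 mol.
Conversion of R: 2ξ₁ + 1ξ₂ = 0.243 × 522.1 = 126.9 → ξ₂ = 92.62 mol.
Outlet amounts (n = n₀ + Σ ν·ξ):
  R: 522.1 − 2(17.12) − 1(92.62) = 395.2
  M: 0 + 1(17.12) = 17.12
  Q: 0 + 1(92.62) = 92.62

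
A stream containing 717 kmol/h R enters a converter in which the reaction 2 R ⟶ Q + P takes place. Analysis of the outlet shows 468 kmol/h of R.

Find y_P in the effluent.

0.174

For R: n = n₀ − 2ξ → 468 = 717 − 2ξ, giving ξ = 124.5 kmol/h.
Outlet amounts (n = n₀ + ν ξ):
  R: 717 − 2(124.5) = 468
  Q: 0 + 1(124.5) = 124.5
  P: 0 + 1(124.5) = 124.5
Total out = 717 kmol/h; y_P = 124.5 / 717 = 0.1736.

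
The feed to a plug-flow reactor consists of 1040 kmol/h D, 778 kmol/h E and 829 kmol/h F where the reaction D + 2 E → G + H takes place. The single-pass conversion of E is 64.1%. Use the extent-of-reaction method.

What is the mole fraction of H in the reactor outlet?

E reacted = 0.641 × 778 = 498.7 kmol/h; ν_E = −2, so ξ = 498.7/2 = 249.3 kmol/h.
Outlet amounts (n = n₀ + ν ξ):
  D: 1040 − 1(249.3) = 790.7
  E: 778 − 2(249.3) = 279.3
  G: 0 + 1(249.3) = 249.3
  H: 0 + 1(249.3) = 249.3
  F: 829 (inert)
Total out = 2398 kmol/h; y_H = 249.3 / 2398 = 0.104.

0.104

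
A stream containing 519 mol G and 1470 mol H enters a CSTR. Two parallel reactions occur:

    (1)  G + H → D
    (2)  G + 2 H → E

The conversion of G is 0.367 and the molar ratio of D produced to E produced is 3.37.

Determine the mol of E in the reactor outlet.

Conversion of G: G consumed = 0.367 × 519 = 190.5 mol = 1ξ₁ + 1ξ₂.
Selectivity: 1ξ₁ / (1ξ₂) = 3.37 → ξ₁ = 3.37 ξ₂.
Substitute: (1·3.37 + 1) ξ₂ = 190.5 → ξ₂ = 43.59 mol, ξ₁ = 146.9 mol.
Outlet amounts (n = n₀ + Σ ν·ξ):
  G: 519 − 1(146.9) − 1(43.59) = 328.5
  H: 1470 − 1(146.9) − 2(43.59) = 1236
  D: 0 + 1(146.9) = 146.9
  E: 0 + 1(43.59) = 43.59

43.6 mol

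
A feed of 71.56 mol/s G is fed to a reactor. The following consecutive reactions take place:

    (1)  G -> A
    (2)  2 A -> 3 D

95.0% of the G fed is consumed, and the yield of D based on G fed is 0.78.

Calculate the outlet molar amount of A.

Conversion of G: G consumed = 1ξ₁ = 0.95 × 71.56 → ξ₁ = 67.98 mol/s.
Yield of D: 3ξ₂ / 71.56 = 0.78 → ξ₂ = 18.61 mol/s.
Outlet amounts (n = n₀ + Σ ν·ξ):
  G: 71.56 − 1(67.98) = 3.578
  A: 0 + 1(67.98) − 2(18.61) = 30.77
  D: 0 + 3(18.61) = 55.82

30.8 mol/s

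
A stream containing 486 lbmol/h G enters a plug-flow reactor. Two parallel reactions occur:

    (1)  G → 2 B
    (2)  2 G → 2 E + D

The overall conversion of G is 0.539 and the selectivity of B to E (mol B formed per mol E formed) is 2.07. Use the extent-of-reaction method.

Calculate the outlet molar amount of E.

Conversion of G: G consumed = 0.539 × 486 = 262 lbmol/h = 1ξ₁ + 2ξ₂.
Selectivity: 2ξ₁ / (2ξ₂) = 2.07 → ξ₁ = 2.07 ξ₂.
Substitute: (1·2.07 + 2) ξ₂ = 262 → ξ₂ = 64.36 lbmol/h, ξ₁ = 133.2 lbmol/h.
Outlet amounts (n = n₀ + Σ ν·ξ):
  G: 486 − 1(133.2) − 2(64.36) = 224
  B: 0 + 2(133.2) = 266.5
  E: 0 + 2(64.36) = 128.7
  D: 0 + 1(64.36) = 64.36

129 lbmol/h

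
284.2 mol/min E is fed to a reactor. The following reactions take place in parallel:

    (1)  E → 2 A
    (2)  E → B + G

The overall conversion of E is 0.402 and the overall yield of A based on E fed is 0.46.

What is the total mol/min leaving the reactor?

Yield of A: 2ξ₁ / 284.2 = 0.46 → ξ₁ = 65.37 mol/min.
Conversion of E: 1ξ₁ + 1ξ₂ = 0.402 × 284.2 = 114.2 → ξ₂ = 48.88 mol/min.
Outlet amounts (n = n₀ + Σ ν·ξ):
  E: 284.2 − 1(65.37) − 1(48.88) = 170
  A: 0 + 2(65.37) = 130.7
  B: 0 + 1(48.88) = 48.88
  G: 0 + 1(48.88) = 48.88
Total out = 170 + 130.7 + 48.88 + 48.88 = 398.4 mol/min.

398 mol/min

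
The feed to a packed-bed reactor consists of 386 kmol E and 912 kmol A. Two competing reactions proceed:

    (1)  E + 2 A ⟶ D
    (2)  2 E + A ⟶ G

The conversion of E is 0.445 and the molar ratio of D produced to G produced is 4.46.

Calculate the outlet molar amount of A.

Conversion of E: E consumed = 0.445 × 386 = 171.8 kmol = 1ξ₁ + 2ξ₂.
Selectivity: 1ξ₁ / (1ξ₂) = 4.46 → ξ₁ = 4.46 ξ₂.
Substitute: (1·4.46 + 2) ξ₂ = 171.8 → ξ₂ = 26.59 kmol, ξ₁ = 118.6 kmol.
Outlet amounts (n = n₀ + Σ ν·ξ):
  E: 386 − 1(118.6) − 2(26.59) = 214.2
  A: 912 − 2(118.6) − 1(26.59) = 648.2
  D: 0 + 1(118.6) = 118.6
  G: 0 + 1(26.59) = 26.59

648 kmol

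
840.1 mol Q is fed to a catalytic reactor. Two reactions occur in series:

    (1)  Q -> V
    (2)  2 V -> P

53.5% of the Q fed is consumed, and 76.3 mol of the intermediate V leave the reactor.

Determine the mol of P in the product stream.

187 mol

Conversion of Q: Q consumed = 1ξ₁ = 0.535 × 840.1 → ξ₁ = 449.5 mol.
V balance: n_V = 0 + 1ξ₁ − 2ξ₂ = 76.3 → ξ₂ = (1·449.5 − 76.3)/2 = 186.6 mol.
Outlet amounts (n = n₀ + Σ ν·ξ):
  Q: 840.1 − 1(449.5) = 390.6
  V: 0 + 1(449.5) − 2(186.6) = 76.3
  P: 0 + 1(186.6) = 186.6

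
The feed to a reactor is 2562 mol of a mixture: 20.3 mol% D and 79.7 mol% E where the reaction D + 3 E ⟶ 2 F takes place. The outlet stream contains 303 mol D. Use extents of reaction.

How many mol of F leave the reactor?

For D: n = n₀ − 1ξ → 303 = 520.1 − 1ξ, giving ξ = 217.1 mol.
Outlet amounts (n = n₀ + ν ξ):
  D: 520.1 − 1(217.1) = 303
  E: 2042 − 3(217.1) = 1391
  F: 0 + 2(217.1) = 434.2

434 mol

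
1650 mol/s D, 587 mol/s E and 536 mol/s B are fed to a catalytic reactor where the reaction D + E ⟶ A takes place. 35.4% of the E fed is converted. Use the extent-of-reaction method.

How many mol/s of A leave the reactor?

E reacted = 0.354 × 587 = 207.8 mol/s; ν_E = −1, so ξ = 207.8/1 = 207.8 mol/s.
Outlet amounts (n = n₀ + ν ξ):
  D: 1650 − 1(207.8) = 1442
  E: 587 − 1(207.8) = 379.2
  A: 0 + 1(207.8) = 207.8
  B: 536 (inert)

208 mol/s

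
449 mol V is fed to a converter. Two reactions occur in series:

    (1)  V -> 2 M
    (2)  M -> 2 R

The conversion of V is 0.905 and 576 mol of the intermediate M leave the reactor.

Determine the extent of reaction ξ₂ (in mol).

Conversion of V: V consumed = 1ξ₁ = 0.905 × 449 → ξ₁ = 406.3 mol.
M balance: n_M = 0 + 2ξ₁ − 1ξ₂ = 576 → ξ₂ = (2·406.3 − 576)/1 = 236.7 mol.
Outlet amounts (n = n₀ + Σ ν·ξ):
  V: 449 − 1(406.3) = 42.65
  M: 0 + 2(406.3) − 1(236.7) = 576
  R: 0 + 2(236.7) = 473.4

ξ₂ = 237 mol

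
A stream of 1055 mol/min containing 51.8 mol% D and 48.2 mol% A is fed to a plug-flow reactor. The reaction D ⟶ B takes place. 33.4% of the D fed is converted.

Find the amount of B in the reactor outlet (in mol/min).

183 mol/min

D reacted = 0.334 × 546.5 = 182.5 mol/min; ν_D = −1, so ξ = 182.5/1 = 182.5 mol/min.
Outlet amounts (n = n₀ + ν ξ):
  D: 546.5 − 1(182.5) = 364
  B: 0 + 1(182.5) = 182.5
  A: 508.5 (inert)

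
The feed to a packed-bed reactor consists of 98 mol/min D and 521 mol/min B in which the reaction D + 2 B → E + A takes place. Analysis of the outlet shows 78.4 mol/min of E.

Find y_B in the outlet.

0.674

For E: n = n₀ + 1ξ → 78.4 = 0 + 1ξ, giving ξ = 78.4 mol/min.
Outlet amounts (n = n₀ + ν ξ):
  D: 98 − 1(78.4) = 19.6
  B: 521 − 2(78.4) = 364.2
  E: 0 + 1(78.4) = 78.4
  A: 0 + 1(78.4) = 78.4
Total out = 540.6 mol/min; y_B = 364.2 / 540.6 = 0.6737.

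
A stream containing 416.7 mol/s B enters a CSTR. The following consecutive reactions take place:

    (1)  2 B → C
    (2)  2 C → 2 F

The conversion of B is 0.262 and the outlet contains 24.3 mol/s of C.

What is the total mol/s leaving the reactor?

Conversion of B: B consumed = 2ξ₁ = 0.262 × 416.7 → ξ₁ = 54.59 mol/s.
C balance: n_C = 0 + 1ξ₁ − 2ξ₂ = 24.3 → ξ₂ = (1·54.59 − 24.3)/2 = 15.14 mol/s.
Outlet amounts (n = n₀ + Σ ν·ξ):
  B: 416.7 − 2(54.59) = 307.5
  C: 0 + 1(54.59) − 2(15.14) = 24.3
  F: 0 + 2(15.14) = 30.29
Total out = 307.5 + 24.3 + 30.29 = 362.1 mol/s.

362 mol/s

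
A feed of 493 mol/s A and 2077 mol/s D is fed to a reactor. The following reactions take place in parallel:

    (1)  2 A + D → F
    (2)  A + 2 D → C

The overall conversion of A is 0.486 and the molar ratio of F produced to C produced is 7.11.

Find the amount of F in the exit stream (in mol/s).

112 mol/s

Conversion of A: A consumed = 0.486 × 493 = 239.6 mol/s = 2ξ₁ + 1ξ₂.
Selectivity: 1ξ₁ / (1ξ₂) = 7.11 → ξ₁ = 7.11 ξ₂.
Substitute: (2·7.11 + 1) ξ₂ = 239.6 → ξ₂ = 15.74 mol/s, ξ₁ = 111.9 mol/s.
Outlet amounts (n = n₀ + Σ ν·ξ):
  A: 493 − 2(111.9) − 1(15.74) = 253.4
  D: 2077 − 1(111.9) − 2(15.74) = 1934
  F: 0 + 1(111.9) = 111.9
  C: 0 + 1(15.74) = 15.74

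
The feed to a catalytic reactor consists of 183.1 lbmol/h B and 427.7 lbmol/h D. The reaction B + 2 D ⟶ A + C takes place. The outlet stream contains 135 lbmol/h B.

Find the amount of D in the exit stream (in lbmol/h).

332 lbmol/h

For B: n = n₀ − 1ξ → 135 = 183.1 − 1ξ, giving ξ = 48.1 lbmol/h.
Outlet amounts (n = n₀ + ν ξ):
  B: 183.1 − 1(48.1) = 135
  D: 427.7 − 2(48.1) = 331.5
  A: 0 + 1(48.1) = 48.1
  C: 0 + 1(48.1) = 48.1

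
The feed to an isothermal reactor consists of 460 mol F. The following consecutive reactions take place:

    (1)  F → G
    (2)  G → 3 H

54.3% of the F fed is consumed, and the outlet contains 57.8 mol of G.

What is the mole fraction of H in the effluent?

0.682

Conversion of F: F consumed = 1ξ₁ = 0.543 × 460 → ξ₁ = 249.8 mol.
G balance: n_G = 0 + 1ξ₁ − 1ξ₂ = 57.8 → ξ₂ = (1·249.8 − 57.8)/1 = 192 mol.
Outlet amounts (n = n₀ + Σ ν·ξ):
  F: 460 − 1(249.8) = 210.2
  G: 0 + 1(249.8) − 1(192) = 57.8
  H: 0 + 3(192) = 575.9
Total out = 844 mol; y_H = 575.9 / 844 = 0.6824.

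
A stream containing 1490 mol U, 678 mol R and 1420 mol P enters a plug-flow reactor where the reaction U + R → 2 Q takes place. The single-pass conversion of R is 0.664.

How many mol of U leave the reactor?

1040 mol

R reacted = 0.664 × 678 = 450.2 mol; ν_R = −1, so ξ = 450.2/1 = 450.2 mol.
Outlet amounts (n = n₀ + ν ξ):
  U: 1490 − 1(450.2) = 1040
  R: 678 − 1(450.2) = 227.8
  Q: 0 + 2(450.2) = 900.4
  P: 1420 (inert)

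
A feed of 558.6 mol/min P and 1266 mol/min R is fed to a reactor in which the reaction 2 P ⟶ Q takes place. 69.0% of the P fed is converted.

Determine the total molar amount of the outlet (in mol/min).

1630 mol/min

P reacted = 0.69 × 558.6 = 385.4 mol/min; ν_P = −2, so ξ = 385.4/2 = 192.7 mol/min.
Outlet amounts (n = n₀ + ν ξ):
  P: 558.6 − 2(192.7) = 173.2
  Q: 0 + 1(192.7) = 192.7
  R: 1266 (inert)
Total out = 173.2 + 192.7 + 1266 = 1632 mol/min.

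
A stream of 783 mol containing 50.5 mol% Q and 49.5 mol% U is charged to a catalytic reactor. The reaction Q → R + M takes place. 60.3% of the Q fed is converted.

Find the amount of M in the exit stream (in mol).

238 mol

Q reacted = 0.603 × 395.4 = 238.4 mol; ν_Q = −1, so ξ = 238.4/1 = 238.4 mol.
Outlet amounts (n = n₀ + ν ξ):
  Q: 395.4 − 1(238.4) = 157
  R: 0 + 1(238.4) = 238.4
  M: 0 + 1(238.4) = 238.4
  U: 387.6 (inert)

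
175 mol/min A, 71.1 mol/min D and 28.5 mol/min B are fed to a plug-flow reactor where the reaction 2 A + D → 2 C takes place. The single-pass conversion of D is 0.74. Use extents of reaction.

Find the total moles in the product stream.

222 mol/min

D reacted = 0.74 × 71.1 = 52.61 mol/min; ν_D = −1, so ξ = 52.61/1 = 52.61 mol/min.
Outlet amounts (n = n₀ + ν ξ):
  A: 175 − 2(52.61) = 69.77
  D: 71.1 − 1(52.61) = 18.49
  C: 0 + 2(52.61) = 105.2
  B: 28.5 (inert)
Total out = 69.77 + 18.49 + 105.2 + 28.5 = 222 mol/min.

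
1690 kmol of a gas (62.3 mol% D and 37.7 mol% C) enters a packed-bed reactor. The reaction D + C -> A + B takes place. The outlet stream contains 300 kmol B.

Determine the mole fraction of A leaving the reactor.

0.178

For B: n = n₀ + 1ξ → 300 = 0 + 1ξ, giving ξ = 300 kmol.
Outlet amounts (n = n₀ + ν ξ):
  D: 1053 − 1(300) = 752.9
  C: 637.1 − 1(300) = 337.1
  A: 0 + 1(300) = 300
  B: 0 + 1(300) = 300
Total out = 1690 kmol; y_A = 300 / 1690 = 0.1775.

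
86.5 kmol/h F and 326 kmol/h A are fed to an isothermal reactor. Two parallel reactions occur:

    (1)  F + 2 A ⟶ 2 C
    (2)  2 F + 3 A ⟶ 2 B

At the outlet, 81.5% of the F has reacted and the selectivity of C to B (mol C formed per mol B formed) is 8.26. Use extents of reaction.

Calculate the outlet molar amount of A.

Conversion of F: F consumed = 0.815 × 86.5 = 70.5 kmol/h = 1ξ₁ + 2ξ₂.
Selectivity: 2ξ₁ / (2ξ₂) = 8.26 → ξ₁ = 8.26 ξ₂.
Substitute: (1·8.26 + 2) ξ₂ = 70.5 → ξ₂ = 6.871 kmol/h, ξ₁ = 56.76 kmol/h.
Outlet amounts (n = n₀ + Σ ν·ξ):
  F: 86.5 − 1(56.76) − 2(6.871) = 16
  A: 326 − 2(56.76) − 3(6.871) = 191.9
  C: 0 + 2(56.76) = 113.5
  B: 0 + 2(6.871) = 13.74

192 kmol/h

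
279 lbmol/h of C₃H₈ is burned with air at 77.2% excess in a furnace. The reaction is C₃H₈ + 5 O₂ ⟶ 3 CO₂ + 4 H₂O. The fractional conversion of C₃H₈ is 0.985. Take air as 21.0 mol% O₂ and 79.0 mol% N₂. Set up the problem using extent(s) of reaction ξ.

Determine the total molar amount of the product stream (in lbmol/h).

12300 lbmol/h

Stoichiometric O₂ = 5 × 279 = 1395 lbmol/h; O₂ fed = 1395 × 1.772 = 2472 lbmol/h.
N₂ fed = 2472 × 79/21 = 9299 lbmol/h.
Fuel reacted = 0.985 × 279 → ξ = 274.8 lbmol/h.
Outlet (n = n₀ + ν ξ):
  C₃H₈: 279 − 1(274.8) = 4.185
  O₂: 2472 − 5(274.8) = 1098
  N₂: 9299 (inert)
  CO₂: 0 + 3(274.8) = 824.4
  H₂O: 0 + 4(274.8) = 1099
Total out = 4.185 + 1098 + 9299 + 824.4 + 1099 = 12320 lbmol/h.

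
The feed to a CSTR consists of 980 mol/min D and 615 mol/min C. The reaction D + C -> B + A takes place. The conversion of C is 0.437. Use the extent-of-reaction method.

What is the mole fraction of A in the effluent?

C reacted = 0.437 × 615 = 268.8 mol/min; ν_C = −1, so ξ = 268.8/1 = 268.8 mol/min.
Outlet amounts (n = n₀ + ν ξ):
  D: 980 − 1(268.8) = 711.2
  C: 615 − 1(268.8) = 346.2
  B: 0 + 1(268.8) = 268.8
  A: 0 + 1(268.8) = 268.8
Total out = 1595 mol/min; y_A = 268.8 / 1595 = 0.1685.

0.168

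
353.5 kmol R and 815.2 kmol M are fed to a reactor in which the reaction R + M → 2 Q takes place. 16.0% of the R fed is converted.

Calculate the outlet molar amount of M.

759 kmol

R reacted = 0.16 × 353.5 = 56.56 kmol; ν_R = −1, so ξ = 56.56/1 = 56.56 kmol.
Outlet amounts (n = n₀ + ν ξ):
  R: 353.5 − 1(56.56) = 296.9
  M: 815.2 − 1(56.56) = 758.6
  Q: 0 + 2(56.56) = 113.1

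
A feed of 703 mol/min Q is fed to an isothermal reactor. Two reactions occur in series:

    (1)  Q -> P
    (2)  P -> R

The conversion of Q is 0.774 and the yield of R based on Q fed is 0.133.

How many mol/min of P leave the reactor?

451 mol/min

Conversion of Q: Q consumed = 1ξ₁ = 0.774 × 703 → ξ₁ = 544.1 mol/min.
Yield of R: 1ξ₂ / 703 = 0.133 → ξ₂ = 93.5 mol/min.
Outlet amounts (n = n₀ + Σ ν·ξ):
  Q: 703 − 1(544.1) = 158.9
  P: 0 + 1(544.1) − 1(93.5) = 450.6
  R: 0 + 1(93.5) = 93.5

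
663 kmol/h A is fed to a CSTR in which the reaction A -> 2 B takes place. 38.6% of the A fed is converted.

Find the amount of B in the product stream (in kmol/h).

A reacted = 0.386 × 663 = 255.9 kmol/h; ν_A = −1, so ξ = 255.9/1 = 255.9 kmol/h.
Outlet amounts (n = n₀ + ν ξ):
  A: 663 − 1(255.9) = 407.1
  B: 0 + 2(255.9) = 511.8

512 kmol/h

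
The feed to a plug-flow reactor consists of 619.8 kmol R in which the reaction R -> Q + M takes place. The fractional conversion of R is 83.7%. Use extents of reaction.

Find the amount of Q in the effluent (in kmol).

R reacted = 0.837 × 619.8 = 518.8 kmol; ν_R = −1, so ξ = 518.8/1 = 518.8 kmol.
Outlet amounts (n = n₀ + ν ξ):
  R: 619.8 − 1(518.8) = 101
  Q: 0 + 1(518.8) = 518.8
  M: 0 + 1(518.8) = 518.8

519 kmol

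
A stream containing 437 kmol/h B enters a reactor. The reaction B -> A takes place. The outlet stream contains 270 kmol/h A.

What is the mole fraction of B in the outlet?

0.382

For A: n = n₀ + 1ξ → 270 = 0 + 1ξ, giving ξ = 270 kmol/h.
Outlet amounts (n = n₀ + ν ξ):
  B: 437 − 1(270) = 167
  A: 0 + 1(270) = 270
Total out = 437 kmol/h; y_B = 167 / 437 = 0.3822.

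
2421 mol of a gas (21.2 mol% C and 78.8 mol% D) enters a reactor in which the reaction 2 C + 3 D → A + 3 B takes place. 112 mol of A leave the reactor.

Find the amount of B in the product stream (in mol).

336 mol

For A: n = n₀ + 1ξ → 112 = 0 + 1ξ, giving ξ = 112 mol.
Outlet amounts (n = n₀ + ν ξ):
  C: 513.3 − 2(112) = 289.3
  D: 1908 − 3(112) = 1572
  A: 0 + 1(112) = 112
  B: 0 + 3(112) = 336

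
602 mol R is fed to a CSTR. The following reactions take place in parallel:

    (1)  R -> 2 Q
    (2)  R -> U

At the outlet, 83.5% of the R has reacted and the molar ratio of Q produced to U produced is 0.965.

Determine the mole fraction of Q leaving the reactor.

0.427

Conversion of R: R consumed = 0.835 × 602 = 502.7 mol = 1ξ₁ + 1ξ₂.
Selectivity: 2ξ₁ / (1ξ₂) = 0.965 → ξ₁ = 0.4825 ξ₂.
Substitute: (1·0.4825 + 1) ξ₂ = 502.7 → ξ₂ = 339.1 mol, ξ₁ = 163.6 mol.
Outlet amounts (n = n₀ + Σ ν·ξ):
  R: 602 − 1(163.6) − 1(339.1) = 99.33
  Q: 0 + 2(163.6) = 327.2
  U: 0 + 1(339.1) = 339.1
Total out = 765.6 mol; y_Q = 327.2 / 765.6 = 0.4274.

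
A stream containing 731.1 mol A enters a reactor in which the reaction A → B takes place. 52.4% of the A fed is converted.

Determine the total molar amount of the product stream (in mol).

731 mol

A reacted = 0.524 × 731.1 = 383.1 mol; ν_A = −1, so ξ = 383.1/1 = 383.1 mol.
Outlet amounts (n = n₀ + ν ξ):
  A: 731.1 − 1(383.1) = 348
  B: 0 + 1(383.1) = 383.1
Total out = 348 + 383.1 = 731.1 mol.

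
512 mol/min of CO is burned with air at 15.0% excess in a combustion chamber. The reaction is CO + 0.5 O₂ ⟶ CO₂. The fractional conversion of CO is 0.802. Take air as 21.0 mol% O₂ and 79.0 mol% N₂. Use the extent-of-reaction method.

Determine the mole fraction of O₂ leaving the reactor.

Stoichiometric O₂ = 0.5 × 512 = 256 mol/min; O₂ fed = 256 × 1.150 = 294.4 mol/min.
N₂ fed = 294.4 × 79/21 = 1108 mol/min.
Fuel reacted = 0.802 × 512 → ξ = 410.6 mol/min.
Outlet (n = n₀ + ν ξ):
  CO: 512 − 1(410.6) = 101.4
  O₂: 294.4 − 0.5(410.6) = 89.09
  N₂: 1108 (inert)
  CO₂: 0 + 1(410.6) = 410.6
Total out = 1709 mol/min; y_O₂ = 89.09 / 1709 = 0.05214.

0.0521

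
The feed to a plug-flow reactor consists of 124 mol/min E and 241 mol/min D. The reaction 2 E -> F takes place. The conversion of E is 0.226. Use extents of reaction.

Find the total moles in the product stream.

351 mol/min

E reacted = 0.226 × 124 = 28.02 mol/min; ν_E = −2, so ξ = 28.02/2 = 14.01 mol/min.
Outlet amounts (n = n₀ + ν ξ):
  E: 124 − 2(14.01) = 95.98
  F: 0 + 1(14.01) = 14.01
  D: 241 (inert)
Total out = 95.98 + 14.01 + 241 = 351 mol/min.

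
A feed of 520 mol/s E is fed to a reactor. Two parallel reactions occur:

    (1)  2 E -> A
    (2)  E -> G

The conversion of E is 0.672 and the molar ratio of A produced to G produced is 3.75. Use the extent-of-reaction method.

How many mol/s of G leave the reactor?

41.1 mol/s

Conversion of E: E consumed = 0.672 × 520 = 349.4 mol/s = 2ξ₁ + 1ξ₂.
Selectivity: 1ξ₁ / (1ξ₂) = 3.75 → ξ₁ = 3.75 ξ₂.
Substitute: (2·3.75 + 1) ξ₂ = 349.4 → ξ₂ = 41.11 mol/s, ξ₁ = 154.2 mol/s.
Outlet amounts (n = n₀ + Σ ν·ξ):
  E: 520 − 2(154.2) − 1(41.11) = 170.6
  A: 0 + 1(154.2) = 154.2
  G: 0 + 1(41.11) = 41.11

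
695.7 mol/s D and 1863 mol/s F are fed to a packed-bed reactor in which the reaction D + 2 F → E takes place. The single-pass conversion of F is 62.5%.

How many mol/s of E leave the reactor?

582 mol/s

F reacted = 0.625 × 1863 = 1164 mol/s; ν_F = −2, so ξ = 1164/2 = 582.2 mol/s.
Outlet amounts (n = n₀ + ν ξ):
  D: 695.7 − 1(582.2) = 113.5
  F: 1863 − 2(582.2) = 698.6
  E: 0 + 1(582.2) = 582.2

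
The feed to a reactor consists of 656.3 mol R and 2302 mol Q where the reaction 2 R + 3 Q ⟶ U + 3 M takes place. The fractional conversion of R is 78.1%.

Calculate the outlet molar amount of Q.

1530 mol

R reacted = 0.781 × 656.3 = 512.6 mol; ν_R = −2, so ξ = 512.6/2 = 256.3 mol.
Outlet amounts (n = n₀ + ν ξ):
  R: 656.3 − 2(256.3) = 143.7
  Q: 2302 − 3(256.3) = 1533
  U: 0 + 1(256.3) = 256.3
  M: 0 + 3(256.3) = 768.9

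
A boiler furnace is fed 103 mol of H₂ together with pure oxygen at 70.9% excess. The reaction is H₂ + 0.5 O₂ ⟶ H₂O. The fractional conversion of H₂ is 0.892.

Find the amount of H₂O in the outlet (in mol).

91.9 mol

Stoichiometric O₂ = 0.5 × 103 = 51.5 mol; O₂ fed = 51.5 × 1.709 = 88.01 mol.
Fuel reacted = 0.892 × 103 → ξ = 91.88 mol.
Outlet (n = n₀ + ν ξ):
  H₂: 103 − 1(91.88) = 11.12
  O₂: 88.01 − 0.5(91.88) = 42.08
  H₂O: 0 + 1(91.88) = 91.88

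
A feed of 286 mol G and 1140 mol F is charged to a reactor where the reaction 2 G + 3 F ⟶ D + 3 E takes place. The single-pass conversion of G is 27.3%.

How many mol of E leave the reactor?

117 mol

G reacted = 0.273 × 286 = 78.08 mol; ν_G = −2, so ξ = 78.08/2 = 39.04 mol.
Outlet amounts (n = n₀ + ν ξ):
  G: 286 − 2(39.04) = 207.9
  F: 1140 − 3(39.04) = 1023
  D: 0 + 1(39.04) = 39.04
  E: 0 + 3(39.04) = 117.1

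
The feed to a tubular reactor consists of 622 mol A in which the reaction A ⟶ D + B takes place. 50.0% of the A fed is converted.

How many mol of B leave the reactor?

A reacted = 0.5 × 622 = 311 mol; ν_A = −1, so ξ = 311/1 = 311 mol.
Outlet amounts (n = n₀ + ν ξ):
  A: 622 − 1(311) = 311
  D: 0 + 1(311) = 311
  B: 0 + 1(311) = 311

311 mol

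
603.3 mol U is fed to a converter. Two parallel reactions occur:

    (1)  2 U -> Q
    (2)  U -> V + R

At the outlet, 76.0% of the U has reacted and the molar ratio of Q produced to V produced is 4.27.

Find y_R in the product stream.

Conversion of U: U consumed = 0.76 × 603.3 = 458.5 mol = 2ξ₁ + 1ξ₂.
Selectivity: 1ξ₁ / (1ξ₂) = 4.27 → ξ₁ = 4.27 ξ₂.
Substitute: (2·4.27 + 1) ξ₂ = 458.5 → ξ₂ = 48.06 mol, ξ₁ = 205.2 mol.
Outlet amounts (n = n₀ + Σ ν·ξ):
  U: 603.3 − 2(205.2) − 1(48.06) = 144.8
  Q: 0 + 1(205.2) = 205.2
  V: 0 + 1(48.06) = 48.06
  R: 0 + 1(48.06) = 48.06
Total out = 446.1 mol; y_R = 48.06 / 446.1 = 0.1077.

0.108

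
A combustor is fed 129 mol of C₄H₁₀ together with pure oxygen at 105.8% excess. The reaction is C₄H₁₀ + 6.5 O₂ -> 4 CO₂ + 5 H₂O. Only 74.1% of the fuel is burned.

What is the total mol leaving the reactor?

Stoichiometric O₂ = 6.5 × 129 = 838.5 mol; O₂ fed = 838.5 × 2.058 = 1726 mol.
Fuel reacted = 0.741 × 129 → ξ = 95.59 mol.
Outlet (n = n₀ + ν ξ):
  C₄H₁₀: 129 − 1(95.59) = 33.41
  O₂: 1726 − 6.5(95.59) = 1104
  CO₂: 0 + 4(95.59) = 382.4
  H₂O: 0 + 5(95.59) = 477.9
Total out = 33.41 + 1104 + 382.4 + 477.9 = 1998 mol.

2000 mol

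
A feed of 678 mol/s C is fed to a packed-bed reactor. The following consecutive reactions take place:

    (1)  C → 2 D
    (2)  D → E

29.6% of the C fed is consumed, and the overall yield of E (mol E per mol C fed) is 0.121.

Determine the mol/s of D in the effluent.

Conversion of C: C consumed = 1ξ₁ = 0.296 × 678 → ξ₁ = 200.7 mol/s.
Yield of E: 1ξ₂ / 678 = 0.121 → ξ₂ = 82.04 mol/s.
Outlet amounts (n = n₀ + Σ ν·ξ):
  C: 678 − 1(200.7) = 477.3
  D: 0 + 2(200.7) − 1(82.04) = 319.3
  E: 0 + 1(82.04) = 82.04

319 mol/s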